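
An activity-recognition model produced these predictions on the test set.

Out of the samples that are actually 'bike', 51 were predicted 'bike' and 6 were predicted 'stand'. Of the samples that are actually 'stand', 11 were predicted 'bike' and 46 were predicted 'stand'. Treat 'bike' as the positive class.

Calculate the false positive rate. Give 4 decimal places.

0.1930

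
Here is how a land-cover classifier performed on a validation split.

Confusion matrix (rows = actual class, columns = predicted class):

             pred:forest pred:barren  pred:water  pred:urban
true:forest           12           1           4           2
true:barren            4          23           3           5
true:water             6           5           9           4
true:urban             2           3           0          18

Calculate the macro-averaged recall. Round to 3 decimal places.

0.612

Per-class recall (TP/(TP+FN)):
  forest: TP=12, FN=1+4+2=7 → 12/19 = 0.6316
  barren: TP=23, FN=4+3+5=12 → 23/35 = 0.6571
  water: TP=9, FN=6+5+4=15 → 9/24 = 0.3750
  urban: TP=18, FN=2+3+0=5 → 18/23 = 0.7826
Macro-recall = mean = (0.6316 + 0.6571 + 0.3750 + 0.7826) / 4 = 0.612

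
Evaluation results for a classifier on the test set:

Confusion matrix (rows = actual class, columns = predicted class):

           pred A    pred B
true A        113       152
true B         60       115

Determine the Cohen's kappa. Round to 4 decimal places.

0.0767

Observed agreement pₒ = trace/N = 228/440 = 0.51818
Expected agreement pₑ = Σ (rowᵢ·colᵢ)/N² = (265·173 + 175·267)/440² = 0.47815
κ = (pₒ − pₑ)/(1 − pₑ) = (0.51818 − 0.47815)/(1 − 0.47815) = 0.0767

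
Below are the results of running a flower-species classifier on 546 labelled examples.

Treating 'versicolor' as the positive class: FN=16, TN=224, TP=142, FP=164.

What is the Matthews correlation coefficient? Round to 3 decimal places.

0.435

MCC = (TP·TN − FP·FN) / √((TP+FP)(TP+FN)(TN+FP)(TN+FN))
Numerator = 142·224 − 164·16 = 29184
Denominator = √(306·158·388·240) = √4502165760 = 67098.1800
MCC = 29184 / 67098.1800 = 0.435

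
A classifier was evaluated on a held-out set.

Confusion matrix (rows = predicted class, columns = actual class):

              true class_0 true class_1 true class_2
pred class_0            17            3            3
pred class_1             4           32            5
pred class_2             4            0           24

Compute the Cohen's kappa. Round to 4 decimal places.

Observed agreement pₒ = trace/N = 73/92 = 0.79348
Expected agreement pₑ = Σ (rowᵢ·colᵢ)/N² = (25·23 + 35·41 + 32·28)/92² = 0.34334
κ = (pₒ − pₑ)/(1 − pₑ) = (0.79348 − 0.34334)/(1 − 0.34334) = 0.6855

0.6855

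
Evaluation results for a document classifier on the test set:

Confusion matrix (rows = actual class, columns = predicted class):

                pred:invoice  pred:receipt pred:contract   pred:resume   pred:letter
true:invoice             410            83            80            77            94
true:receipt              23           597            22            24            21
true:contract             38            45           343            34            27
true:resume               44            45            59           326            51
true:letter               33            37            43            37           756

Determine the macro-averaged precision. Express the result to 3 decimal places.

0.713

Per-class precision (TP/(TP+FP)):
  invoice: TP=410, FP=23+38+44+33=138 → 410/548 = 0.7482
  receipt: TP=597, FP=83+45+45+37=210 → 597/807 = 0.7398
  contract: TP=343, FP=80+22+59+43=204 → 343/547 = 0.6271
  resume: TP=326, FP=77+24+34+37=172 → 326/498 = 0.6546
  letter: TP=756, FP=94+21+27+51=193 → 756/949 = 0.7966
Macro-precision = mean = (0.7482 + 0.7398 + 0.6271 + 0.6546 + 0.7966) / 5 = 0.713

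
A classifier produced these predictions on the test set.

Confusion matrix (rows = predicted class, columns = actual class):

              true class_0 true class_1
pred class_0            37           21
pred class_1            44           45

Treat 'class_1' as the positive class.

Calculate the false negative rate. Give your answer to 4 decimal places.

0.3182

FNR = FN/(FN+TP) = 21/(21+45) = 0.3182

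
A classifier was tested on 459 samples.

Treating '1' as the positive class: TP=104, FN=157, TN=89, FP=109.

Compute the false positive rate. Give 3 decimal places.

0.551

FPR = FP/(FP+TN) = 109/(109+89) = 0.551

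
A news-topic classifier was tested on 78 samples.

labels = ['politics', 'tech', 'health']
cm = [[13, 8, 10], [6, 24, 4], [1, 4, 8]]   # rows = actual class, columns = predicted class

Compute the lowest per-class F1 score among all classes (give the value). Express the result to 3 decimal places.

0.457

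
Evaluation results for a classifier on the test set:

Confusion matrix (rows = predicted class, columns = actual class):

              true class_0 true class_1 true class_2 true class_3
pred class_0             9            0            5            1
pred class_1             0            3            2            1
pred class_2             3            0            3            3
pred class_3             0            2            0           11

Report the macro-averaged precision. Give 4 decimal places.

Per-class precision (TP/(TP+FP)):
  class_0: TP=9, FP=0+5+1=6 → 9/15 = 0.60000
  class_1: TP=3, FP=0+2+1=3 → 3/6 = 0.50000
  class_2: TP=3, FP=3+0+3=6 → 3/9 = 0.33333
  class_3: TP=11, FP=0+2+0=2 → 11/13 = 0.84615
Macro-precision = mean = (0.60000 + 0.50000 + 0.33333 + 0.84615) / 4 = 0.5699

0.5699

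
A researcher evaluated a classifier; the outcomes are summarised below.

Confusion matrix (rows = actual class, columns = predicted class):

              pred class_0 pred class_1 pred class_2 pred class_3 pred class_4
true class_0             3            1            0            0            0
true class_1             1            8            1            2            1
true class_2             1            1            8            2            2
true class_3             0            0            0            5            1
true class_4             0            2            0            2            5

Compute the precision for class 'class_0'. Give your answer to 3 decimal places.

Take TP from the diagonal, FP from the rest of the 'class_0' prediction marginal, FN from the rest of the 'class_0' actual marginal.
precision = TP/(TP+FP).
class_0: TP=3, FP=1+1+0+0=2 → 3/5 = 0.6000

0.600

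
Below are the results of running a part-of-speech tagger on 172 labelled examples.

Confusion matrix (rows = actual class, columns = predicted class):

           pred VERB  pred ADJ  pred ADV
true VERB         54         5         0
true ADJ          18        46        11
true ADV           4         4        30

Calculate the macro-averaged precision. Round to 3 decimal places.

0.760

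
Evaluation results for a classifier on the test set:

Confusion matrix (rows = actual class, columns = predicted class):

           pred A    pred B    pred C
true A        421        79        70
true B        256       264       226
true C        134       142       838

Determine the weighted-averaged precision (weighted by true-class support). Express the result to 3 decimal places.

Per-class precision (TP/(TP+FP)):
  A: TP=421, FP=256+134=390 → 421/811 = 0.5191
  B: TP=264, FP=79+142=221 → 264/485 = 0.5443
  C: TP=838, FP=70+226=296 → 838/1134 = 0.7390
Weighted-precision = Σ (supportᵢ/N)·precisionᵢ with N=2430: (570/2430)·0.5191 + (746/2430)·0.5443 + (1114/2430)·0.7390 = 0.628

0.628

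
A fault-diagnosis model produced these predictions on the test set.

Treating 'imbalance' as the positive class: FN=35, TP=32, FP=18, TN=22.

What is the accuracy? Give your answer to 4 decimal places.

0.5047

Accuracy = (TP+TN)/N = (32+22)/107 = 0.5047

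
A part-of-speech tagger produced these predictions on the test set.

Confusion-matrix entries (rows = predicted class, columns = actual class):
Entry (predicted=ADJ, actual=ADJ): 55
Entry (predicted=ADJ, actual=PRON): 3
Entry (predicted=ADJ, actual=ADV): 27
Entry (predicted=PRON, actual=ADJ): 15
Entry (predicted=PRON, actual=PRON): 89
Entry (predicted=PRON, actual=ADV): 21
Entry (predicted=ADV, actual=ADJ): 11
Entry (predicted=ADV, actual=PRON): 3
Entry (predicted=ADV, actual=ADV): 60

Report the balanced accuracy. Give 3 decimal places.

0.724

Balanced accuracy = mean of per-class recall.
  ADJ: recall = 55/81 = 0.6790
  PRON: recall = 89/95 = 0.9368
  ADV: recall = 60/108 = 0.5556
Mean = (0.6790 + 0.9368 + 0.5556) / 3 = 0.724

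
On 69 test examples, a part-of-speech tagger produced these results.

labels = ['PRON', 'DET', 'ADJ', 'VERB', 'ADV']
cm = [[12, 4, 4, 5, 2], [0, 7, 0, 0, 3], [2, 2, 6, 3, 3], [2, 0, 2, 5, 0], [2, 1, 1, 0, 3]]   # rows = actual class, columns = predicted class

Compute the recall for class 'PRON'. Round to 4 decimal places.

One-vs-rest for 'PRON': TP = diagonal; FP = other classes predicted 'PRON'; FN = 'PRON' predicted as other.
recall = TP/(TP+FN).
PRON: TP=12, FN=4+4+5+2=15 → 12/27 = 0.44444

0.4444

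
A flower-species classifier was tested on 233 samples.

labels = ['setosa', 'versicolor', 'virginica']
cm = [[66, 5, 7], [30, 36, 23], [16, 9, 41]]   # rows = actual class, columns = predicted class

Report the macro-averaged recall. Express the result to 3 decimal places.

0.624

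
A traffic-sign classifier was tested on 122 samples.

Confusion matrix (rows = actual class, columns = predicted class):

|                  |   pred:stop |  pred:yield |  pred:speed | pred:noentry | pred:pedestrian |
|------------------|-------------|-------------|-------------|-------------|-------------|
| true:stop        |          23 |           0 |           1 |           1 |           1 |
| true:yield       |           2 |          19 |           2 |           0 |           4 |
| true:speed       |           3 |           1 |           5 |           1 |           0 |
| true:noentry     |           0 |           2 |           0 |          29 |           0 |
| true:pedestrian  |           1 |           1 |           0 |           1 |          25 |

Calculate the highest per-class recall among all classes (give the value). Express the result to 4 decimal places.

Per-class recall (TP/(TP+FN)):
  stop: TP=23, FN=0+1+1+1=3 → 23/26 = 0.88462
  yield: TP=19, FN=2+2+0+4=8 → 19/27 = 0.70370
  speed: TP=5, FN=3+1+1+0=5 → 5/10 = 0.50000
  noentry: TP=29, FN=0+2+0+0=2 → 29/31 = 0.93548
  pedestrian: TP=25, FN=1+1+0+1=3 → 25/28 = 0.89286
Highest is class 'noentry' with recall = 0.9355.

0.9355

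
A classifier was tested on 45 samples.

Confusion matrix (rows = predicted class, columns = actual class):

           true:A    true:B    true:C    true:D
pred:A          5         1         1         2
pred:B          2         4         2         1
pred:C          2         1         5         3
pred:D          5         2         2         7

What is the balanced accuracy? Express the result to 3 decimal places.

Balanced accuracy = mean of per-class recall.
  A: recall = 5/14 = 0.3571
  B: recall = 4/8 = 0.5000
  C: recall = 5/10 = 0.5000
  D: recall = 7/13 = 0.5385
Mean = (0.3571 + 0.5000 + 0.5000 + 0.5385) / 4 = 0.474

0.474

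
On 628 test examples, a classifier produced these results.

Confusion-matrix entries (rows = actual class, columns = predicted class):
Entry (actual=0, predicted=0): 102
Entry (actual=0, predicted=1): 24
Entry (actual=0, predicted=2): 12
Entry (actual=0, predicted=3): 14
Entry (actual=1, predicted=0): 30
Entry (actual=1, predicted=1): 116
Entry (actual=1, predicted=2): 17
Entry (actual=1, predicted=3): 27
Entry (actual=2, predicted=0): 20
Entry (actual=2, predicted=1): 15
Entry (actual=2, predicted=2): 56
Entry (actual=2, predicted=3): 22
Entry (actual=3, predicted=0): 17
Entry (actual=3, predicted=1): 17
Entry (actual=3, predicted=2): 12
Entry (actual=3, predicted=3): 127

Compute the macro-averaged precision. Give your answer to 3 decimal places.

Per-class precision (TP/(TP+FP)):
  0: TP=102, FP=30+20+17=67 → 102/169 = 0.6036
  1: TP=116, FP=24+15+17=56 → 116/172 = 0.6744
  2: TP=56, FP=12+17+12=41 → 56/97 = 0.5773
  3: TP=127, FP=14+27+22=63 → 127/190 = 0.6684
Macro-precision = mean = (0.6036 + 0.6744 + 0.5773 + 0.6684) / 4 = 0.631

0.631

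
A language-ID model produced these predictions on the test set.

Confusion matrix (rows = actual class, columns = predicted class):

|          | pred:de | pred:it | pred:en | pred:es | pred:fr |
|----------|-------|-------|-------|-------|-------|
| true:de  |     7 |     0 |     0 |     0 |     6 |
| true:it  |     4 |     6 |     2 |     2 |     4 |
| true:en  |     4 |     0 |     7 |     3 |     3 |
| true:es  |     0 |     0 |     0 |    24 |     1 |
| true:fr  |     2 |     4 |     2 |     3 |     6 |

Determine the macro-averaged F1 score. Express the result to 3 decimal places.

Per-class F1 score (2·TP/(2·TP+FP+FN)):
  de: TP=7, FP=4+4+0+2=10, FN=0+0+0+6=6 → 14/30 = 0.4667
  it: TP=6, FP=0+0+0+4=4, FN=4+2+2+4=12 → 12/28 = 0.4286
  en: TP=7, FP=0+2+0+2=4, FN=4+0+3+3=10 → 14/28 = 0.5000
  es: TP=24, FP=0+2+3+3=8, FN=0+0+0+1=1 → 48/57 = 0.8421
  fr: TP=6, FP=6+4+3+1=14, FN=2+4+2+3=11 → 12/37 = 0.3243
Macro-F1 score = mean = (0.4667 + 0.4286 + 0.5000 + 0.8421 + 0.3243) / 5 = 0.512

0.512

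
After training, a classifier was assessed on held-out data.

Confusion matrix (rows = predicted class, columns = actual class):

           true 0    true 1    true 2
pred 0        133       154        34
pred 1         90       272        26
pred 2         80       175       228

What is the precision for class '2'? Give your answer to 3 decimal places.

0.472

Take TP from the diagonal, FP from the rest of the '2' prediction marginal, FN from the rest of the '2' actual marginal.
precision = TP/(TP+FP).
2: TP=228, FP=80+175=255 → 228/483 = 0.4720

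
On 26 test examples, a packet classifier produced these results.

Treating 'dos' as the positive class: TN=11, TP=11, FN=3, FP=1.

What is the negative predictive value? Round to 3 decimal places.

NPV = TN/(TN+FN) = 11/(11+3) = 0.786

0.786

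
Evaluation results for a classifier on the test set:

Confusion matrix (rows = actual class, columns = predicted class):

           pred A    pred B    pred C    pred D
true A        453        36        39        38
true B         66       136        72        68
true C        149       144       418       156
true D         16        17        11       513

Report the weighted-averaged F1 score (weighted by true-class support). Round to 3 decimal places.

Per-class F1 score (2·TP/(2·TP+FP+FN)):
  A: TP=453, FP=66+149+16=231, FN=36+39+38=113 → 906/1250 = 0.7248
  B: TP=136, FP=36+144+17=197, FN=66+72+68=206 → 272/675 = 0.4030
  C: TP=418, FP=39+72+11=122, FN=149+144+156=449 → 836/1407 = 0.5942
  D: TP=513, FP=38+68+156=262, FN=16+17+11=44 → 1026/1332 = 0.7703
Weighted-F1 score = Σ (supportᵢ/N)·F1 scoreᵢ with N=2332: (566/2332)·0.7248 + (342/2332)·0.4030 + (867/2332)·0.5942 + (557/2332)·0.7703 = 0.640

0.640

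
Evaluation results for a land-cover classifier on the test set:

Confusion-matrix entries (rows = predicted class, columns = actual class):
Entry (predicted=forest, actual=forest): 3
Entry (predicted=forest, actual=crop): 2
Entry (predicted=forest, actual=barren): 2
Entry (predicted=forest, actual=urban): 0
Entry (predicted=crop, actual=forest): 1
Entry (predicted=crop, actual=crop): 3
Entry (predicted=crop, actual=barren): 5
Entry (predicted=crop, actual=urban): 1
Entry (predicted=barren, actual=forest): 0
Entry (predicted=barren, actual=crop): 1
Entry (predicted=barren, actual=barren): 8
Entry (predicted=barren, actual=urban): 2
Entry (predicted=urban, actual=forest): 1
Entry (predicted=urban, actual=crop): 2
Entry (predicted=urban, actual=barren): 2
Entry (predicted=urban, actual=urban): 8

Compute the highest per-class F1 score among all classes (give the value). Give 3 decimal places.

Per-class F1 score (2·TP/(2·TP+FP+FN)):
  forest: TP=3, FP=2+2+0=4, FN=1+0+1=2 → 6/12 = 0.5000
  crop: TP=3, FP=1+5+1=7, FN=2+1+2=5 → 6/18 = 0.3333
  barren: TP=8, FP=0+1+2=3, FN=2+5+2=9 → 16/28 = 0.5714
  urban: TP=8, FP=1+2+2=5, FN=0+1+2=3 → 16/24 = 0.6667
Highest is class 'urban' with F1 score = 0.667.

0.667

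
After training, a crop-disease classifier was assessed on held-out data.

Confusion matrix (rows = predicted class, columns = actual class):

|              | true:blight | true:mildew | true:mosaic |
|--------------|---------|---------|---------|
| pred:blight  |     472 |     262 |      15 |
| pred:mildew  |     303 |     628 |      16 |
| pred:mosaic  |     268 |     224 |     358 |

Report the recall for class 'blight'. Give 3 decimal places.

0.453

Take TP from the diagonal, FP from the rest of the 'blight' prediction marginal, FN from the rest of the 'blight' actual marginal.
recall = TP/(TP+FN).
blight: TP=472, FN=303+268=571 → 472/1043 = 0.4525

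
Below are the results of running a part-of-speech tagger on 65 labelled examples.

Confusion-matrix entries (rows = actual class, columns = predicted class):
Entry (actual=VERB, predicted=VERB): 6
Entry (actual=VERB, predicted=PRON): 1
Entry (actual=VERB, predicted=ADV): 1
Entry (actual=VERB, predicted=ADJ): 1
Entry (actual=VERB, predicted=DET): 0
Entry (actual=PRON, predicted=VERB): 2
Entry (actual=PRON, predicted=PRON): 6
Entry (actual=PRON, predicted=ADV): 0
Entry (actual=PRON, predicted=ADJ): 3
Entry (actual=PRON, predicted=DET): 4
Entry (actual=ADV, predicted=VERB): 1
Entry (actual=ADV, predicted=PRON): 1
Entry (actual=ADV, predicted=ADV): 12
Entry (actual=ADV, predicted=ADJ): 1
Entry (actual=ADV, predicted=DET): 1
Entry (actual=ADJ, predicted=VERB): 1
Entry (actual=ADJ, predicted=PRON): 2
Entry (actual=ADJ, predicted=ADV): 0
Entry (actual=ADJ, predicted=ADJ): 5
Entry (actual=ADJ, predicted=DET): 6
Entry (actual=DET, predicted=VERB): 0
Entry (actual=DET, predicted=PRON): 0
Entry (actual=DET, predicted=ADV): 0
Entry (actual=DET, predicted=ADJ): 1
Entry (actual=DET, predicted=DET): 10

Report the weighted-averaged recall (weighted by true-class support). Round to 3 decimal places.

0.600

Per-class recall (TP/(TP+FN)):
  VERB: TP=6, FN=1+1+1+0=3 → 6/9 = 0.6667
  PRON: TP=6, FN=2+0+3+4=9 → 6/15 = 0.4000
  ADV: TP=12, FN=1+1+1+1=4 → 12/16 = 0.7500
  ADJ: TP=5, FN=1+2+0+6=9 → 5/14 = 0.3571
  DET: TP=10, FN=0+0+0+1=1 → 10/11 = 0.9091
Weighted-recall = Σ (supportᵢ/N)·recallᵢ with N=65: (9/65)·0.6667 + (15/65)·0.4000 + (16/65)·0.7500 + (14/65)·0.3571 + (11/65)·0.9091 = 0.600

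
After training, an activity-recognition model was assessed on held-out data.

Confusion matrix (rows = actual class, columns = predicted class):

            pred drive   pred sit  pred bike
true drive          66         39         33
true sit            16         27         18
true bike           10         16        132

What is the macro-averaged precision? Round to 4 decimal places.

Per-class precision (TP/(TP+FP)):
  drive: TP=66, FP=16+10=26 → 66/92 = 0.71739
  sit: TP=27, FP=39+16=55 → 27/82 = 0.32927
  bike: TP=132, FP=33+18=51 → 132/183 = 0.72131
Macro-precision = mean = (0.71739 + 0.32927 + 0.72131) / 3 = 0.5893

0.5893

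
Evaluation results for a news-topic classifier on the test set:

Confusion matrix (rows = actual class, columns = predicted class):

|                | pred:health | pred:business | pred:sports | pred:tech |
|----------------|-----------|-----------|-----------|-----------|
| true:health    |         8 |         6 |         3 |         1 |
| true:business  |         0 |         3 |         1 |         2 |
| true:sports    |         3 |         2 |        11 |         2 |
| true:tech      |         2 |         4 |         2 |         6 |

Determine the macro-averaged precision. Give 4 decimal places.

0.5020

Per-class precision (TP/(TP+FP)):
  health: TP=8, FP=0+3+2=5 → 8/13 = 0.61538
  business: TP=3, FP=6+2+4=12 → 3/15 = 0.20000
  sports: TP=11, FP=3+1+2=6 → 11/17 = 0.64706
  tech: TP=6, FP=1+2+2=5 → 6/11 = 0.54545
Macro-precision = mean = (0.61538 + 0.20000 + 0.64706 + 0.54545) / 4 = 0.5020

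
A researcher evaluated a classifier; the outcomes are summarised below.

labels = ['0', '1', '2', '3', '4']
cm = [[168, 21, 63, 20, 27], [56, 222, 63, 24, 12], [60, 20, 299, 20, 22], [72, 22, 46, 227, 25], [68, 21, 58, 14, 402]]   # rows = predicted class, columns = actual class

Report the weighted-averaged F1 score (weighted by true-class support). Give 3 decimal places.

Per-class F1 score (2·TP/(2·TP+FP+FN)):
  0: TP=168, FP=21+63+20+27=131, FN=56+60+72+68=256 → 336/723 = 0.4647
  1: TP=222, FP=56+63+24+12=155, FN=21+20+22+21=84 → 444/683 = 0.6501
  2: TP=299, FP=60+20+20+22=122, FN=63+63+46+58=230 → 598/950 = 0.6295
  3: TP=227, FP=72+22+46+25=165, FN=20+24+20+14=78 → 454/697 = 0.6514
  4: TP=402, FP=68+21+58+14=161, FN=27+12+22+25=86 → 804/1051 = 0.7650
Weighted-F1 score = Σ (supportᵢ/N)·F1 scoreᵢ with N=2052: (424/2052)·0.4647 + (306/2052)·0.6501 + (529/2052)·0.6295 + (305/2052)·0.6514 + (488/2052)·0.7650 = 0.634

0.634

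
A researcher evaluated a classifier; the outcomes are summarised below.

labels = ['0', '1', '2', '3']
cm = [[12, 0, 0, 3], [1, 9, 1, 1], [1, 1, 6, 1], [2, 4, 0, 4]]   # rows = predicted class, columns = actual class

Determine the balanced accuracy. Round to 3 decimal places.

0.674

Balanced accuracy = mean of per-class recall.
  0: recall = 12/16 = 0.7500
  1: recall = 9/14 = 0.6429
  2: recall = 6/7 = 0.8571
  3: recall = 4/9 = 0.4444
Mean = (0.7500 + 0.6429 + 0.8571 + 0.4444) / 4 = 0.674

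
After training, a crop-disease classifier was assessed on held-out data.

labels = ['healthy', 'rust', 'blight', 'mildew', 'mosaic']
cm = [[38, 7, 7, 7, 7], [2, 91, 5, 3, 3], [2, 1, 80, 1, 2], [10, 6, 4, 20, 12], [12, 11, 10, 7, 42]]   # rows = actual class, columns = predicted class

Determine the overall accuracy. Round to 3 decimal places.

0.695

Accuracy = trace / total = (38+91+80+20+42=271) / 390 = 271/390 = 0.695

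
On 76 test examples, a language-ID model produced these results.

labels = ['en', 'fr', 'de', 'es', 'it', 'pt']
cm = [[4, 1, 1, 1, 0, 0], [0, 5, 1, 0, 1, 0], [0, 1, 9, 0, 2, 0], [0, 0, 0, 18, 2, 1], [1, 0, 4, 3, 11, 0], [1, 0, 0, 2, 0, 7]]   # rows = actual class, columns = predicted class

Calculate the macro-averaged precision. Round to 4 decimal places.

0.7156

Per-class precision (TP/(TP+FP)):
  en: TP=4, FP=0+0+0+1+1=2 → 4/6 = 0.66667
  fr: TP=5, FP=1+1+0+0+0=2 → 5/7 = 0.71429
  de: TP=9, FP=1+1+0+4+0=6 → 9/15 = 0.60000
  es: TP=18, FP=1+0+0+3+2=6 → 18/24 = 0.75000
  it: TP=11, FP=0+1+2+2+0=5 → 11/16 = 0.68750
  pt: TP=7, FP=0+0+0+1+0=1 → 7/8 = 0.87500
Macro-precision = mean = (0.66667 + 0.71429 + 0.60000 + 0.75000 + 0.68750 + 0.87500) / 6 = 0.7156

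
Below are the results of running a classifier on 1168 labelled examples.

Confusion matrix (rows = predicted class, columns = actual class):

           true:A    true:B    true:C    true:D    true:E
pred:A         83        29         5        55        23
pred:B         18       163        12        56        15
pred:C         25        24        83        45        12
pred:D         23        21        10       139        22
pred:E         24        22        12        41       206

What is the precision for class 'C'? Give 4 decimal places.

0.4392

One-vs-rest for 'C': TP = diagonal; FP = other classes predicted 'C'; FN = 'C' predicted as other.
precision = TP/(TP+FP).
C: TP=83, FP=25+24+45+12=106 → 83/189 = 0.43915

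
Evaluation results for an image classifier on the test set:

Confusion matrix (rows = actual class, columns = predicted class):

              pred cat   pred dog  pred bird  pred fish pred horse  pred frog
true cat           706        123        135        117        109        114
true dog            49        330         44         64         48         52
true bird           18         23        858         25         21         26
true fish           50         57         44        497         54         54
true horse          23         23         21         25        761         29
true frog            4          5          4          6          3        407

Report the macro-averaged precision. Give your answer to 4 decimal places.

Per-class precision (TP/(TP+FP)):
  cat: TP=706, FP=49+18+50+23+4=144 → 706/850 = 0.83059
  dog: TP=330, FP=123+23+57+23+5=231 → 330/561 = 0.58824
  bird: TP=858, FP=135+44+44+21+4=248 → 858/1106 = 0.77577
  fish: TP=497, FP=117+64+25+25+6=237 → 497/734 = 0.67711
  horse: TP=761, FP=109+48+21+54+3=235 → 761/996 = 0.76406
  frog: TP=407, FP=114+52+26+54+29=275 → 407/682 = 0.59677
Macro-precision = mean = (0.83059 + 0.58824 + 0.77577 + 0.67711 + 0.76406 + 0.59677) / 6 = 0.7054

0.7054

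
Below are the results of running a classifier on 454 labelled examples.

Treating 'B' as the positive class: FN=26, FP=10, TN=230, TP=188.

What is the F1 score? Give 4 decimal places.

Precision = TP/(TP+FP) = 188/198 = 0.9495
Recall = TP/(TP+FN) = 188/214 = 0.8785
F1 = 2·TP/(2·TP+FP+FN) = 376/412 = 0.9126

0.9126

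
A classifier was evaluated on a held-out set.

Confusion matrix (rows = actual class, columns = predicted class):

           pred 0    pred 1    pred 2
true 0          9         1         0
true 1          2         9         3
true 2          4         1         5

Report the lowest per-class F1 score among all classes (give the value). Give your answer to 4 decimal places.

0.5556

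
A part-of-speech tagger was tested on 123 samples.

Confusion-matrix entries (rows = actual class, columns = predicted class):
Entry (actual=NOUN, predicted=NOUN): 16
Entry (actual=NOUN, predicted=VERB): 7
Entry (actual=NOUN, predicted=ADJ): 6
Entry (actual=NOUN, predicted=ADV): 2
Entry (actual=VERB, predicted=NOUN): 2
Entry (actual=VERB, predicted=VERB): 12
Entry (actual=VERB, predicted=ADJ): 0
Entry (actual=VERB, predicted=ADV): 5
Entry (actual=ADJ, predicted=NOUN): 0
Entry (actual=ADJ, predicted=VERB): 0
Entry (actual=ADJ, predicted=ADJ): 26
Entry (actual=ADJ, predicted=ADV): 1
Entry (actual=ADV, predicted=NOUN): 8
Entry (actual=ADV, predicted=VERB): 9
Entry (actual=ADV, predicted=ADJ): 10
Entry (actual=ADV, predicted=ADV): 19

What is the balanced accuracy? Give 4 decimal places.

0.6309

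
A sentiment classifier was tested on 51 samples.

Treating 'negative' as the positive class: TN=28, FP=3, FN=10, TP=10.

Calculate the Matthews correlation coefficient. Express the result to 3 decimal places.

MCC = (TP·TN − FP·FN) / √((TP+FP)(TP+FN)(TN+FP)(TN+FN))
Numerator = 10·28 − 3·10 = 250
Denominator = √(13·20·31·38) = √306280 = 553.4257
MCC = 250 / 553.4257 = 0.452

0.452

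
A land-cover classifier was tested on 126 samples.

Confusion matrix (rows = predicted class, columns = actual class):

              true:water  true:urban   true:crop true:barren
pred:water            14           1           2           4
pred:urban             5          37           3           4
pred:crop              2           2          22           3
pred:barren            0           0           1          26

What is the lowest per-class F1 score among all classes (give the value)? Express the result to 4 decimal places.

Per-class F1 score (2·TP/(2·TP+FP+FN)):
  water: TP=14, FP=1+2+4=7, FN=5+2+0=7 → 28/42 = 0.66667
  urban: TP=37, FP=5+3+4=12, FN=1+2+0=3 → 74/89 = 0.83146
  crop: TP=22, FP=2+2+3=7, FN=2+3+1=6 → 44/57 = 0.77193
  barren: TP=26, FP=0+0+1=1, FN=4+4+3=11 → 52/64 = 0.81250
Lowest is class 'water' with F1 score = 0.6667.

0.6667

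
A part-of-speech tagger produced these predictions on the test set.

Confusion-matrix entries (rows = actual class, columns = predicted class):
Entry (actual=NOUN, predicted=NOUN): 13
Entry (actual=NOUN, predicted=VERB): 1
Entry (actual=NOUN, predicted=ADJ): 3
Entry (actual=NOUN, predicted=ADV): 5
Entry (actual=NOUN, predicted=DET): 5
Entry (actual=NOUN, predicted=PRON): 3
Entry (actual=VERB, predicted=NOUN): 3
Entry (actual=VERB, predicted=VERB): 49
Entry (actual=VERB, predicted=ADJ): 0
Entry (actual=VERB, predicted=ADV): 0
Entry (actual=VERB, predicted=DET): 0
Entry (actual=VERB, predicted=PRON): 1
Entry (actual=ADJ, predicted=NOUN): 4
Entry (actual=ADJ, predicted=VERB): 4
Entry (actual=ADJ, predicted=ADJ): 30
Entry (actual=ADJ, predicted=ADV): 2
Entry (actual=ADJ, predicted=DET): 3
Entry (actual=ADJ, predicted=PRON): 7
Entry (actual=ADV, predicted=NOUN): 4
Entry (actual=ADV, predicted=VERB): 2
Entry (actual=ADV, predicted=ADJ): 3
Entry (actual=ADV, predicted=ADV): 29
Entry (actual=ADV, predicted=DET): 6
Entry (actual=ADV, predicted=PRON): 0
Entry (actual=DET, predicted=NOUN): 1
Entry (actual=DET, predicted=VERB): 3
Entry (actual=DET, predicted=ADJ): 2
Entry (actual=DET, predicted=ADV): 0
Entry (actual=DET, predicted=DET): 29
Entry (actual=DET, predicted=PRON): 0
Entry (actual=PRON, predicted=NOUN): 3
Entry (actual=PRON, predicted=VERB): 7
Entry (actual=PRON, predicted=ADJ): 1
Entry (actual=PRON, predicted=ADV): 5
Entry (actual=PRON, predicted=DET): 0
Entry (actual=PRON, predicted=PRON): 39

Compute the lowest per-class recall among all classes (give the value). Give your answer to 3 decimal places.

Per-class recall (TP/(TP+FN)):
  NOUN: TP=13, FN=1+3+5+5+3=17 → 13/30 = 0.4333
  VERB: TP=49, FN=3+0+0+0+1=4 → 49/53 = 0.9245
  ADJ: TP=30, FN=4+4+2+3+7=20 → 30/50 = 0.6000
  ADV: TP=29, FN=4+2+3+6+0=15 → 29/44 = 0.6591
  DET: TP=29, FN=1+3+2+0+0=6 → 29/35 = 0.8286
  PRON: TP=39, FN=3+7+1+5+0=16 → 39/55 = 0.7091
Lowest is class 'NOUN' with recall = 0.433.

0.433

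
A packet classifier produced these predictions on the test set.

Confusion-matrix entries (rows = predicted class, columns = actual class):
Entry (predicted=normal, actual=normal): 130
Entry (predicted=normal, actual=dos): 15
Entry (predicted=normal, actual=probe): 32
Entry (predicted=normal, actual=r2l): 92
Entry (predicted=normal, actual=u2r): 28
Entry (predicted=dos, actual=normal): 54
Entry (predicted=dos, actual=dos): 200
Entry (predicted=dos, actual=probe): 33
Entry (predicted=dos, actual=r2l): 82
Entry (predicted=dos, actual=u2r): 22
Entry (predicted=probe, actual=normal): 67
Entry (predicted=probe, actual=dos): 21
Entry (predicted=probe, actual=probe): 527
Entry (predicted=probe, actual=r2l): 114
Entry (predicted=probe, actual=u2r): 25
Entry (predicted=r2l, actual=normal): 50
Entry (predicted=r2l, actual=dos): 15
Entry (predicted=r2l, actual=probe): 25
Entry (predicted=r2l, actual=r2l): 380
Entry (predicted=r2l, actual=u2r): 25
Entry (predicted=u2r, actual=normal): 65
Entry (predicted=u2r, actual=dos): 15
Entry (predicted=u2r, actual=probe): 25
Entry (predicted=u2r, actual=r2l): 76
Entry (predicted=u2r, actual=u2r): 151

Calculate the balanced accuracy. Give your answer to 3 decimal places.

0.608

Balanced accuracy = mean of per-class recall.
  normal: recall = 130/366 = 0.3552
  dos: recall = 200/266 = 0.7519
  probe: recall = 527/642 = 0.8209
  r2l: recall = 380/744 = 0.5108
  u2r: recall = 151/251 = 0.6016
Mean = (0.3552 + 0.7519 + 0.8209 + 0.5108 + 0.6016) / 5 = 0.608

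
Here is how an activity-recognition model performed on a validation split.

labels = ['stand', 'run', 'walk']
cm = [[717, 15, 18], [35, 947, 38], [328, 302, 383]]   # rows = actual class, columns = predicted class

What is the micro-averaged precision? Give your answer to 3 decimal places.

Micro-averaging pools counts across classes: ΣTP=2047, ΣFP=736, ΣFN=736.
Micro-precision = TP/(TP+FP) on pooled counts = 0.736 (equals overall accuracy in single-label multiclass).

0.736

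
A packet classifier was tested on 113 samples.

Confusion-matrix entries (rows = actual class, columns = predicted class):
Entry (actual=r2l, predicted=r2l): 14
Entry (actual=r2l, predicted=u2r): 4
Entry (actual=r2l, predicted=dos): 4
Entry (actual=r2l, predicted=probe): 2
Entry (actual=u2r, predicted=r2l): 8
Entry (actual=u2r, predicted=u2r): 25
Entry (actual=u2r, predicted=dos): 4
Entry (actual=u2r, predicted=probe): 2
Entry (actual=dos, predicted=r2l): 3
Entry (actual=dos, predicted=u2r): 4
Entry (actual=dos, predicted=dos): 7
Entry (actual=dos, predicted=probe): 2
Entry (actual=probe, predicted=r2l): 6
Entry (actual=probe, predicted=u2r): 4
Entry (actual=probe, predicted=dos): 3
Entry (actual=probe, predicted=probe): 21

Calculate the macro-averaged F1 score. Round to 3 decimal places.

0.567

Per-class F1 score (2·TP/(2·TP+FP+FN)):
  r2l: TP=14, FP=8+3+6=17, FN=4+4+2=10 → 28/55 = 0.5091
  u2r: TP=25, FP=4+4+4=12, FN=8+4+2=14 → 50/76 = 0.6579
  dos: TP=7, FP=4+4+3=11, FN=3+4+2=9 → 14/34 = 0.4118
  probe: TP=21, FP=2+2+2=6, FN=6+4+3=13 → 42/61 = 0.6885
Macro-F1 score = mean = (0.5091 + 0.6579 + 0.4118 + 0.6885) / 4 = 0.567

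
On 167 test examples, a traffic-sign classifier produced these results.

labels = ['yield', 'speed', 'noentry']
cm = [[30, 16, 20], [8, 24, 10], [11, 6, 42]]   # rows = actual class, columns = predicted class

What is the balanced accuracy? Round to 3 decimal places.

0.579

Balanced accuracy = mean of per-class recall.
  yield: recall = 30/66 = 0.4545
  speed: recall = 24/42 = 0.5714
  noentry: recall = 42/59 = 0.7119
Mean = (0.4545 + 0.5714 + 0.7119) / 3 = 0.579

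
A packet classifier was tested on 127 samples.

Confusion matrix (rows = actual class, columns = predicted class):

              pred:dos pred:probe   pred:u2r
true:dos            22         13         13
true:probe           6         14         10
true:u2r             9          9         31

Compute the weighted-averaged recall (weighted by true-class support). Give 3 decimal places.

Per-class recall (TP/(TP+FN)):
  dos: TP=22, FN=13+13=26 → 22/48 = 0.4583
  probe: TP=14, FN=6+10=16 → 14/30 = 0.4667
  u2r: TP=31, FN=9+9=18 → 31/49 = 0.6327
Weighted-recall = Σ (supportᵢ/N)·recallᵢ with N=127: (48/127)·0.4583 + (30/127)·0.4667 + (49/127)·0.6327 = 0.528

0.528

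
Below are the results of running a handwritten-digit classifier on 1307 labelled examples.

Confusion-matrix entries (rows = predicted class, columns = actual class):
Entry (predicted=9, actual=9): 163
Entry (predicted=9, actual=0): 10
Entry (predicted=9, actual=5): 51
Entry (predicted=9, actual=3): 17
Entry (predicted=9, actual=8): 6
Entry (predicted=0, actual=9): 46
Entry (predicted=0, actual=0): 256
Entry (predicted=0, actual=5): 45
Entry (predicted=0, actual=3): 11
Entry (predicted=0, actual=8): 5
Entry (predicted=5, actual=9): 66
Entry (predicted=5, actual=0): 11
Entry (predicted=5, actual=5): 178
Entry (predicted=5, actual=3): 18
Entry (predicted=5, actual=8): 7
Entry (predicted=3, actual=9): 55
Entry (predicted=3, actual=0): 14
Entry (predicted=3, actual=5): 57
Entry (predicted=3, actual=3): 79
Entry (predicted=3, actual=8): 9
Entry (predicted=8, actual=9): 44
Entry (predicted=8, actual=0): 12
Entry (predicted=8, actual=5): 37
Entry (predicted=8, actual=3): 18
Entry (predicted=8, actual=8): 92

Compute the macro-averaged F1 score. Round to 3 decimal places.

0.571

Per-class F1 score (2·TP/(2·TP+FP+FN)):
  9: TP=163, FP=10+51+17+6=84, FN=46+66+55+44=211 → 326/621 = 0.5250
  0: TP=256, FP=46+45+11+5=107, FN=10+11+14+12=47 → 512/666 = 0.7688
  5: TP=178, FP=66+11+18+7=102, FN=51+45+57+37=190 → 356/648 = 0.5494
  3: TP=79, FP=55+14+57+9=135, FN=17+11+18+18=64 → 158/357 = 0.4426
  8: TP=92, FP=44+12+37+18=111, FN=6+5+7+9=27 → 184/322 = 0.5714
Macro-F1 score = mean = (0.5250 + 0.7688 + 0.5494 + 0.4426 + 0.5714) / 5 = 0.571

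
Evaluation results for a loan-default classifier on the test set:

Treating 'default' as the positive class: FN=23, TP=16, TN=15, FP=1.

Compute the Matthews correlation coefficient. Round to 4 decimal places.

0.3418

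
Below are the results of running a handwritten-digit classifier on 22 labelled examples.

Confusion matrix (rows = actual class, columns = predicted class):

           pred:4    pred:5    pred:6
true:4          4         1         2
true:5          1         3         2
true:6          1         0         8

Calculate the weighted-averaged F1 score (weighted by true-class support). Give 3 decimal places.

0.671

Per-class F1 score (2·TP/(2·TP+FP+FN)):
  4: TP=4, FP=1+1=2, FN=1+2=3 → 8/13 = 0.6154
  5: TP=3, FP=1+0=1, FN=1+2=3 → 6/10 = 0.6000
  6: TP=8, FP=2+2=4, FN=1+0=1 → 16/21 = 0.7619
Weighted-F1 score = Σ (supportᵢ/N)·F1 scoreᵢ with N=22: (7/22)·0.6154 + (6/22)·0.6000 + (9/22)·0.7619 = 0.671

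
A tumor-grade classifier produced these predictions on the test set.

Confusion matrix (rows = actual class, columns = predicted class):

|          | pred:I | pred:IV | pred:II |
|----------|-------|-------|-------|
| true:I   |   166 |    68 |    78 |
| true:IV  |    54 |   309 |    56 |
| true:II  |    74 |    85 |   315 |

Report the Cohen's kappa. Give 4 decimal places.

Observed agreement pₒ = trace/N = 790/1205 = 0.65560
Expected agreement pₑ = Σ (rowᵢ·colᵢ)/N² = (312·294 + 419·462 + 474·449)/1205² = 0.34306
κ = (pₒ − pₑ)/(1 − pₑ) = (0.65560 − 0.34306)/(1 − 0.34306) = 0.4758

0.4758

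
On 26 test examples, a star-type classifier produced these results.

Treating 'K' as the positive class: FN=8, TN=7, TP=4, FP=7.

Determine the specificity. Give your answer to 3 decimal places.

0.500

Specificity = TN/(TN+FP) = 7/(7+7) = 0.500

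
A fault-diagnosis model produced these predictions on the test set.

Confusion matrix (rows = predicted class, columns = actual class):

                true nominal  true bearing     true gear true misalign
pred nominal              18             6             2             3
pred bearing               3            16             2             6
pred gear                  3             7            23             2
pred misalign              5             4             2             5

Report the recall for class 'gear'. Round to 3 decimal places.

recall = TP/(TP+FN).
gear: TP=23, FN=2+2+2=6 → 23/29 = 0.7931

0.793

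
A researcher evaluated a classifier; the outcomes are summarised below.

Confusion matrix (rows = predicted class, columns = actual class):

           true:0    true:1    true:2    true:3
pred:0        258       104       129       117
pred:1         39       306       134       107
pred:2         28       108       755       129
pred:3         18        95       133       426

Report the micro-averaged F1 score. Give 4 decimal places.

0.6046

Micro-averaging pools counts across classes: ΣTP=1745, ΣFP=1141, ΣFN=1141.
Micro-F1 score = 2·TP/(2·TP+FP+FN) on pooled counts = 0.6046 (equals overall accuracy in single-label multiclass).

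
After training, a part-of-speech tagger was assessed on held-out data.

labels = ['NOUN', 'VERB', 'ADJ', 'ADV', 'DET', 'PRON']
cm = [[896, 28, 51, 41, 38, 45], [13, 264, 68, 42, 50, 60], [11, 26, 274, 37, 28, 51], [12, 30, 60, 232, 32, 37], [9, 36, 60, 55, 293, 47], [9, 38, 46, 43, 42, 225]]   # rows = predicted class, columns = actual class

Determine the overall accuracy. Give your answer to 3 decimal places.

0.656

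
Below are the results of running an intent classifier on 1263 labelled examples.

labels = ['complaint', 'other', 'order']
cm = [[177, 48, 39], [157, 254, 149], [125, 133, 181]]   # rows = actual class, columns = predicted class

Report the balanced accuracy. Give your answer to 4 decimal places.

Balanced accuracy = mean of per-class recall.
  complaint: recall = 177/264 = 0.67045
  other: recall = 254/560 = 0.45357
  order: recall = 181/439 = 0.41230
Mean = (0.67045 + 0.45357 + 0.41230) / 3 = 0.5121

0.5121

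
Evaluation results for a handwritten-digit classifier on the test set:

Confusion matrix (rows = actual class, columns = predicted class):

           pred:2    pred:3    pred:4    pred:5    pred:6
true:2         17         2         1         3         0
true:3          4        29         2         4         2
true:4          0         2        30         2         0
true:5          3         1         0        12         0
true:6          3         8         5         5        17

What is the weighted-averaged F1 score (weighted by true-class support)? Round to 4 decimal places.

Per-class F1 score (2·TP/(2·TP+FP+FN)):
  2: TP=17, FP=4+0+3+3=10, FN=2+1+3+0=6 → 34/50 = 0.68000
  3: TP=29, FP=2+2+1+8=13, FN=4+2+4+2=12 → 58/83 = 0.69880
  4: TP=30, FP=1+2+0+5=8, FN=0+2+2+0=4 → 60/72 = 0.83333
  5: TP=12, FP=3+4+2+5=14, FN=3+1+0+0=4 → 24/42 = 0.57143
  6: TP=17, FP=0+2+0+0=2, FN=3+8+5+5=21 → 34/57 = 0.59649
Weighted-F1 score = Σ (supportᵢ/N)·F1 scoreᵢ with N=152: (23/152)·0.68000 + (41/152)·0.69880 + (34/152)·0.83333 + (16/152)·0.57143 + (38/152)·0.59649 = 0.6871

0.6871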